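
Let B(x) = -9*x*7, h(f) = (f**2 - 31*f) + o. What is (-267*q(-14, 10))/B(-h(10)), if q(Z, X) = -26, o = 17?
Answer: -2314/4053 ≈ -0.57094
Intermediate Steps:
h(f) = 17 + f**2 - 31*f (h(f) = (f**2 - 31*f) + 17 = 17 + f**2 - 31*f)
B(x) = -63*x
(-267*q(-14, 10))/B(-h(10)) = (-267*(-26))/((-(-63)*(17 + 10**2 - 31*10))) = 6942/((-(-63)*(17 + 100 - 310))) = 6942/((-(-63)*(-193))) = 6942/((-63*193)) = 6942/(-12159) = 6942*(-1/12159) = -2314/4053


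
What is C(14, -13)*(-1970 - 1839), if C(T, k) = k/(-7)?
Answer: -49517/7 ≈ -7073.9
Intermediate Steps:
C(T, k) = -k/7 (C(T, k) = k*(-⅐) = -k/7)
C(14, -13)*(-1970 - 1839) = (-⅐*(-13))*(-1970 - 1839) = (13/7)*(-3809) = -49517/7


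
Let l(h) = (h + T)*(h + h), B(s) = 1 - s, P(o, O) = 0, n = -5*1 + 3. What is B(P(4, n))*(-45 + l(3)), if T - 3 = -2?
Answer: -21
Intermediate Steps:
n = -2 (n = -5 + 3 = -2)
T = 1 (T = 3 - 2 = 1)
l(h) = 2*h*(1 + h) (l(h) = (h + 1)*(h + h) = (1 + h)*(2*h) = 2*h*(1 + h))
B(P(4, n))*(-45 + l(3)) = (1 - 1*0)*(-45 + 2*3*(1 + 3)) = (1 + 0)*(-45 + 2*3*4) = 1*(-45 + 24) = 1*(-21) = -21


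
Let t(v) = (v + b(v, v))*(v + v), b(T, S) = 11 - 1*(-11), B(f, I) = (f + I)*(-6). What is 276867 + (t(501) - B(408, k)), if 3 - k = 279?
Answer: 801705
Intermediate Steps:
k = -276 (k = 3 - 1*279 = 3 - 279 = -276)
B(f, I) = -6*I - 6*f (B(f, I) = (I + f)*(-6) = -6*I - 6*f)
b(T, S) = 22 (b(T, S) = 11 + 11 = 22)
t(v) = 2*v*(22 + v) (t(v) = (v + 22)*(v + v) = (22 + v)*(2*v) = 2*v*(22 + v))
276867 + (t(501) - B(408, k)) = 276867 + (2*501*(22 + 501) - (-6*(-276) - 6*408)) = 276867 + (2*501*523 - (1656 - 2448)) = 276867 + (524046 - 1*(-792)) = 276867 + (524046 + 792) = 276867 + 524838 = 801705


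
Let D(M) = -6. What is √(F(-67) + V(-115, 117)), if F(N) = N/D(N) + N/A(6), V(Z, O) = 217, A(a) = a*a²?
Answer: √295302/36 ≈ 15.095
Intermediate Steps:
A(a) = a³
F(N) = -35*N/216 (F(N) = N/(-6) + N/(6³) = N*(-⅙) + N/216 = -N/6 + N*(1/216) = -N/6 + N/216 = -35*N/216)
√(F(-67) + V(-115, 117)) = √(-35/216*(-67) + 217) = √(2345/216 + 217) = √(49217/216) = √295302/36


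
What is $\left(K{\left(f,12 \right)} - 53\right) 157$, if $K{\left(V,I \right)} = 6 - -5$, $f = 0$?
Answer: $-6594$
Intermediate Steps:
$K{\left(V,I \right)} = 11$ ($K{\left(V,I \right)} = 6 + 5 = 11$)
$\left(K{\left(f,12 \right)} - 53\right) 157 = \left(11 - 53\right) 157 = \left(-42\right) 157 = -6594$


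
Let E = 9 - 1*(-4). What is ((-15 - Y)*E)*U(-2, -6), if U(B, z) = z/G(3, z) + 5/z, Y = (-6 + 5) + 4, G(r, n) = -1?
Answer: -1209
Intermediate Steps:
E = 13 (E = 9 + 4 = 13)
Y = 3 (Y = -1 + 4 = 3)
U(B, z) = -z + 5/z (U(B, z) = z/(-1) + 5/z = z*(-1) + 5/z = -z + 5/z)
((-15 - Y)*E)*U(-2, -6) = ((-15 - 1*3)*13)*(-1*(-6) + 5/(-6)) = ((-15 - 3)*13)*(6 + 5*(-⅙)) = (-18*13)*(6 - ⅚) = -234*31/6 = -1209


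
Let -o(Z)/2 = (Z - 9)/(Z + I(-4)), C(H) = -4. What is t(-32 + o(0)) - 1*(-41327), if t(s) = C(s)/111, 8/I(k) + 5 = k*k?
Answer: 4587293/111 ≈ 41327.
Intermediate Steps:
I(k) = 8/(-5 + k²) (I(k) = 8/(-5 + k*k) = 8/(-5 + k²))
o(Z) = -2*(-9 + Z)/(8/11 + Z) (o(Z) = -2*(Z - 9)/(Z + 8/(-5 + (-4)²)) = -2*(-9 + Z)/(Z + 8/(-5 + 16)) = -2*(-9 + Z)/(Z + 8/11) = -2*(-9 + Z)/(8/11 + Z))
t(s) = -4/111
t(-32 + o(0)) - 1*(-41327) = -4/111 - 1*(-41327) = -4/111 + 41327 = 4587293/111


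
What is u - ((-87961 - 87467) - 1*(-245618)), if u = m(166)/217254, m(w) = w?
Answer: -7624529047/108627 ≈ -70190.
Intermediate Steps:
u = 83/108627 (u = 166/217254 = 166*(1/217254) = 83/108627 ≈ 0.00076408)
u - ((-87961 - 87467) - 1*(-245618)) = 83/108627 - ((-87961 - 87467) - 1*(-245618)) = 83/108627 - (-175428 + 245618) = 83/108627 - 1*70190 = 83/108627 - 70190 = -7624529047/108627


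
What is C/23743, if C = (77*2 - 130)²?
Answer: 576/23743 ≈ 0.024260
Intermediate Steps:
C = 576 (C = (154 - 130)² = 24² = 576)
C/23743 = 576/23743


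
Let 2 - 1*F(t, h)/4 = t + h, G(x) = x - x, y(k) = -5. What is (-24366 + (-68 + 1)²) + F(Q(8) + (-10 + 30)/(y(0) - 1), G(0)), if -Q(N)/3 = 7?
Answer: -59315/3 ≈ -19772.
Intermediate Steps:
Q(N) = -21 (Q(N) = -3*7 = -21)
G(x) = 0
F(t, h) = 8 - 4*h - 4*t (F(t, h) = 8 - 4*(t + h) = 8 - 4*(h + t) = 8 + (-4*h - 4*t) = 8 - 4*h - 4*t)
(-24366 + (-68 + 1)²) + F(Q(8) + (-10 + 30)/(y(0) - 1), G(0)) = (-24366 + (-68 + 1)²) + (8 - 4*0 - 4*(-21 + (-10 + 30)/(-5 - 1))) = (-24366 + (-67)²) + (8 + 0 - 4*(-21 + 20/(-6))) = (-24366 + 4489) + (8 + 0 - 4*(-21 + 20*(-⅙))) = -19877 + (8 + 0 - 4*(-21 - 10/3)) = -19877 + (8 + 0 - 4*(-73/3)) = -19877 + (8 + 0 + 292/3) = -19877 + 316/3 = -59315/3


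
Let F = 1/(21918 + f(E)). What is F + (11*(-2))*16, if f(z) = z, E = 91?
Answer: -7747167/22009 ≈ -352.00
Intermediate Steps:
F = 1/22009 (F = 1/(21918 + 91) = 1/22009 ≈ 4.5436e-5)
F + (11*(-2))*16 = 1/22009 + (11*(-2))*16 = 1/22009 - 22*16 = 1/22009 - 352 = -7747167/22009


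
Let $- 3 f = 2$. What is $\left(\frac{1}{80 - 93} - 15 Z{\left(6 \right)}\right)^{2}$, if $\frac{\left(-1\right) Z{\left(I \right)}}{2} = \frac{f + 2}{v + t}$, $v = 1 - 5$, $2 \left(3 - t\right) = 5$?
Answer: $\frac{1096209}{8281} \approx 132.38$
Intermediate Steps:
$t = \frac{1}{2}$ ($t = 3 - \frac{5}{2} = \frac{1}{2} \approx 0.5$)
$f = - \frac{2}{3}$ ($f = \left(- \frac{1}{3}\right) 2 = - \frac{2}{3} \approx -0.66667$)
$v = -4$ ($v = 1 - 5 = -4$)
$Z{\left(I \right)} = \frac{16}{21}$ ($Z{\left(I \right)} = - 2 \frac{- \frac{2}{3} + 2}{-4 + \frac{1}{2}} = - 2 \frac{4}{3 \left(- \frac{7}{2}\right)} = - 2 \cdot \frac{4}{3} \left(- \frac{2}{7}\right) = \left(-2\right) \left(- \frac{8}{21}\right) = \frac{16}{21}$)
$\left(\frac{1}{80 - 93} - 15 Z{\left(6 \right)}\right)^{2} = \left(\frac{1}{80 - 93} - \frac{80}{7}\right)^{2} = \left(\frac{1}{-13} - \frac{80}{7}\right)^{2} = \left(- \frac{1}{13} - \frac{80}{7}\right)^{2} = \left(- \frac{1047}{91}\right)^{2} = \frac{1096209}{8281}$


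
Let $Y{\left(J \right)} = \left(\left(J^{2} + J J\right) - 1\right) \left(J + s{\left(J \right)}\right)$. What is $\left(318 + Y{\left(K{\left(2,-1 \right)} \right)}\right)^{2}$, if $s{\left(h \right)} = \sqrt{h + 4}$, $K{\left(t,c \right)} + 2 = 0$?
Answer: $92514 + 4256 \sqrt{2} \approx 98533.0$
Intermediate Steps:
$K{\left(t,c \right)} = -2$ ($K{\left(t,c \right)} = -2 + 0 = -2$)
$s{\left(h \right)} = \sqrt{4 + h}$
$Y{\left(J \right)} = \left(-1 + 2 J^{2}\right) \left(J + \sqrt{4 + J}\right)$ ($Y{\left(J \right)} = \left(\left(J^{2} + J J\right) - 1\right) \left(J + \sqrt{4 + J}\right) = \left(\left(J^{2} + J^{2}\right) - 1\right) \left(J + \sqrt{4 + J}\right) = \left(2 J^{2} - 1\right) \left(J + \sqrt{4 + J}\right) = \left(-1 + 2 J^{2}\right) \left(J + \sqrt{4 + J}\right)$)
$\left(318 + Y{\left(K{\left(2,-1 \right)} \right)}\right)^{2} = \left(318 - \left(-2 + 16 + \sqrt{4 - 2} - 2 \left(-2\right)^{2} \sqrt{4 - 2}\right)\right)^{2} = \left(318 + \left(2 - \sqrt{2} + 2 \left(-8\right) + 2 \cdot 4 \sqrt{2}\right)\right)^{2} = \left(318 + \left(2 - \sqrt{2} - 16 + 8 \sqrt{2}\right)\right)^{2} = \left(318 - \left(14 - 7 \sqrt{2}\right)\right)^{2} = \left(304 + 7 \sqrt{2}\right)^{2}$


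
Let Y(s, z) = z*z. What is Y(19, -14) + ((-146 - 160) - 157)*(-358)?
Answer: 165950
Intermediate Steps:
Y(s, z) = z²
Y(19, -14) + ((-146 - 160) - 157)*(-358) = (-14)² + ((-146 - 160) - 157)*(-358) = 196 + (-306 - 157)*(-358) = 196 - 463*(-358) = 196 + 165754 = 165950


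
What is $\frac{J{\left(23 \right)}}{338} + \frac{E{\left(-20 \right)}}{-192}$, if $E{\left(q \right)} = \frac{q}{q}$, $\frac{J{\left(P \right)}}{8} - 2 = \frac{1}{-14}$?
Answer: $\frac{9185}{227136} \approx 0.040438$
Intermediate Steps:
$J{\left(P \right)} = \frac{108}{7}$ ($J{\left(P \right)} = 16 + \frac{8}{-14} = 16 + 8 \left(- \frac{1}{14}\right) = 16 - \frac{4}{7} = \frac{108}{7}$)
$E{\left(q \right)} = 1$
$\frac{J{\left(23 \right)}}{338} + \frac{E{\left(-20 \right)}}{-192} = \frac{108}{7 \cdot 338} + 1 \frac{1}{-192} = \frac{108}{7} \cdot \frac{1}{338} + 1 \left(- \frac{1}{192}\right) = \frac{54}{1183} - \frac{1}{192} = \frac{9185}{227136}$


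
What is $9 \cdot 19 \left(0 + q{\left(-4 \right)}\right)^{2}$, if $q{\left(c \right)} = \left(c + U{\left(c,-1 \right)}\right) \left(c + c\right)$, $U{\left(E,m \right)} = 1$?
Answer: $98496$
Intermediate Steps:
$q{\left(c \right)} = 2 c \left(1 + c\right)$ ($q{\left(c \right)} = \left(c + 1\right) \left(c + c\right) = \left(1 + c\right) 2 c = 2 c \left(1 + c\right)$)
$9 \cdot 19 \left(0 + q{\left(-4 \right)}\right)^{2} = 9 \cdot 19 \left(0 + 2 \left(-4\right) \left(1 - 4\right)\right)^{2} = 171 \left(0 + 2 \left(-4\right) \left(-3\right)\right)^{2} = 171 \left(0 + 24\right)^{2} = 171 \cdot 24^{2} = 171 \cdot 576 = 98496$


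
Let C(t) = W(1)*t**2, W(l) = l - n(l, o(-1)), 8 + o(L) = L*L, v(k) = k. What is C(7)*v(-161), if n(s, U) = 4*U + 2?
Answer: -213003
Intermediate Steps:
o(L) = -8 + L**2 (o(L) = -8 + L*L = -8 + L**2)
n(s, U) = 2 + 4*U
W(l) = 26 + l (W(l) = l - (2 + 4*(-8 + (-1)**2)) = l - (2 + 4*(-8 + 1)) = l - (2 + 4*(-7)) = l - (2 - 28) = l - 1*(-26) = l + 26 = 26 + l)
C(t) = 27*t**2 (C(t) = (26 + 1)*t**2 = 27*t**2)
C(7)*v(-161) = (27*7**2)*(-161) = (27*49)*(-161) = 1323*(-161) = -213003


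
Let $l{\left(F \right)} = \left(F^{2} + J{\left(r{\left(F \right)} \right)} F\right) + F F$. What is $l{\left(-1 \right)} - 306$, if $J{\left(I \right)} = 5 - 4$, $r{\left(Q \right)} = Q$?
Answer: $-305$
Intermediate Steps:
$J{\left(I \right)} = 1$ ($J{\left(I \right)} = 5 - 4 = 1$)
$l{\left(F \right)} = F + 2 F^{2}$ ($l{\left(F \right)} = \left(F^{2} + 1 F\right) + F F = \left(F^{2} + F\right) + F^{2} = \left(F + F^{2}\right) + F^{2} = F + 2 F^{2}$)
$l{\left(-1 \right)} - 306 = - (1 + 2 \left(-1\right)) - 306 = - (1 - 2) - 306 = \left(-1\right) \left(-1\right) - 306 = 1 - 306 = -305$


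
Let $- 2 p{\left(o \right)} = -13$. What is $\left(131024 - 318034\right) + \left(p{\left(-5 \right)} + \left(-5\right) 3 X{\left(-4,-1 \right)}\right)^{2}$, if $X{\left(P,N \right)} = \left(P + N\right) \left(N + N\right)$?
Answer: $- \frac{665671}{4} \approx -1.6642 \cdot 10^{5}$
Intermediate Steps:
$p{\left(o \right)} = \frac{13}{2}$ ($p{\left(o \right)} = \left(- \frac{1}{2}\right) \left(-13\right) = \frac{13}{2}$)
$X{\left(P,N \right)} = 2 N \left(N + P\right)$ ($X{\left(P,N \right)} = \left(N + P\right) 2 N = 2 N \left(N + P\right)$)
$\left(131024 - 318034\right) + \left(p{\left(-5 \right)} + \left(-5\right) 3 X{\left(-4,-1 \right)}\right)^{2} = \left(131024 - 318034\right) + \left(\frac{13}{2} + \left(-5\right) 3 \cdot 2 \left(-1\right) \left(-1 - 4\right)\right)^{2} = -187010 + \left(\frac{13}{2} - 15 \cdot 2 \left(-1\right) \left(-5\right)\right)^{2} = -187010 + \left(\frac{13}{2} - 150\right)^{2} = -187010 + \left(- \frac{287}{2}\right)^{2} = -187010 + \frac{82369}{4} = - \frac{665671}{4}$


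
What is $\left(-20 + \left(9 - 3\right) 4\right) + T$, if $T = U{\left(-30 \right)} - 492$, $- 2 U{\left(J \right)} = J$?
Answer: $-473$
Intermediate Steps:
$U{\left(J \right)} = - \frac{J}{2}$
$T = -477$ ($T = \left(- \frac{1}{2}\right) \left(-30\right) - 492 = 15 - 492 = -477$)
$\left(-20 + \left(9 - 3\right) 4\right) + T = \left(-20 + \left(9 - 3\right) 4\right) - 477 = \left(-20 + 6 \cdot 4\right) - 477 = \left(-20 + 24\right) - 477 = 4 - 477 = -473$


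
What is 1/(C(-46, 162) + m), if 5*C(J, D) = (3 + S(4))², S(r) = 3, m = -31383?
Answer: -5/156879 ≈ -3.1872e-5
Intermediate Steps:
C(J, D) = 36/5 (C(J, D) = (3 + 3)²/5 = (⅕)*6² = (⅕)*36 = 36/5)
1/(C(-46, 162) + m) = 1/(36/5 - 31383) = 1/(-156879/5) = -5/156879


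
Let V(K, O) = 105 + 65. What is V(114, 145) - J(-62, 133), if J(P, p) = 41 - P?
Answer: 67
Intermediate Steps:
V(K, O) = 170
V(114, 145) - J(-62, 133) = 170 - (41 - 1*(-62)) = 170 - (41 + 62) = 170 - 1*103 = 170 - 103 = 67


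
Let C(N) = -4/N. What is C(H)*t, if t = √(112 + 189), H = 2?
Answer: -2*√301 ≈ -34.699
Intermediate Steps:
t = √301 ≈ 17.349
C(H)*t = (-4/2)*√301 = (-4*½)*√301 = -2*√301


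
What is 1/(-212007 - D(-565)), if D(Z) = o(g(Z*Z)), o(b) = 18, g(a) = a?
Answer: -1/212025 ≈ -4.7164e-6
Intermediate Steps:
D(Z) = 18
1/(-212007 - D(-565)) = 1/(-212007 - 1*18) = 1/(-212007 - 18) = 1/(-212025) = -1/212025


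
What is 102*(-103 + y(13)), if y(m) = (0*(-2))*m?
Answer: -10506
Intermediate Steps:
y(m) = 0 (y(m) = 0*m = 0)
102*(-103 + y(13)) = 102*(-103 + 0) = 102*(-103) = -10506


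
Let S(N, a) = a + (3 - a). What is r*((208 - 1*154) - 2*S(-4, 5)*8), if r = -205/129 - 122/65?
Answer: -58126/2795 ≈ -20.796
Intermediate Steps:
S(N, a) = 3
r = -29063/8385 (r = -205*1/129 - 122*1/65 = -205/129 - 122/65 = -29063/8385 ≈ -3.4661)
r*((208 - 1*154) - 2*S(-4, 5)*8) = -29063*((208 - 1*154) - 2*3*8)/8385 = -29063*((208 - 154) - 6*8)/8385 = -29063*(54 - 48)/8385 = -29063/8385*6 = -58126/2795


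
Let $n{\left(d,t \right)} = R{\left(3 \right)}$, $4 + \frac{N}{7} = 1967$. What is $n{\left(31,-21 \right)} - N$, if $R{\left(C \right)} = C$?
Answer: $-13738$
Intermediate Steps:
$N = 13741$ ($N = -28 + 7 \cdot 1967 = -28 + 13769 = 13741$)
$n{\left(d,t \right)} = 3$
$n{\left(31,-21 \right)} - N = 3 - 13741 = -13738$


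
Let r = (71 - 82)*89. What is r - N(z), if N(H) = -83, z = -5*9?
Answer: -896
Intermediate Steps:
z = -45
r = -979 (r = -11*89 = -979)
r - N(z) = -979 - 1*(-83) = -979 + 83 = -896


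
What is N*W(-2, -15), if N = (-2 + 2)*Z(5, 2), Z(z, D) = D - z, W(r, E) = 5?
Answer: 0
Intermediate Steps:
N = 0 (N = (-2 + 2)*(2 - 1*5) = 0*(2 - 5) = 0*(-3) = 0)
N*W(-2, -15) = 0*5 = 0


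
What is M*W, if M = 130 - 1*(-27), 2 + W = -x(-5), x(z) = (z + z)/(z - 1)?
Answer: -1727/3 ≈ -575.67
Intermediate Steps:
x(z) = 2*z/(-1 + z) (x(z) = (2*z)/(-1 + z) = 2*z/(-1 + z))
W = -11/3 (W = -2 - 2*(-5)/(-1 - 5) = -2 - 2*(-5)/(-6) = -2 - 2*(-5)*(-1)/6 = -2 - 1*5/3 = -2 - 5/3 = -11/3 ≈ -3.6667)
M = 157 (M = 130 + 27 = 157)
M*W = 157*(-11/3) = -1727/3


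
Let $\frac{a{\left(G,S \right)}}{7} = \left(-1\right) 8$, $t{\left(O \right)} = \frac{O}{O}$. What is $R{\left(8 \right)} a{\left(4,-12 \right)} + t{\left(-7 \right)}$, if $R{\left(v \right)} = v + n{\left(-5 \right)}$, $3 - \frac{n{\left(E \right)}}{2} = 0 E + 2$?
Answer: $-559$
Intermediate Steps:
$n{\left(E \right)} = 2$ ($n{\left(E \right)} = 6 - 2 \left(0 E + 2\right) = 6 - 2 \left(0 + 2\right) = 6 - 4 = 2$)
$t{\left(O \right)} = 1$
$a{\left(G,S \right)} = -56$ ($a{\left(G,S \right)} = 7 \left(\left(-1\right) 8\right) = 7 \left(-8\right) = -56$)
$R{\left(v \right)} = 2 + v$ ($R{\left(v \right)} = v + 2 = 2 + v$)
$R{\left(8 \right)} a{\left(4,-12 \right)} + t{\left(-7 \right)} = \left(2 + 8\right) \left(-56\right) + 1 = 10 \left(-56\right) + 1 = -560 + 1 = -559$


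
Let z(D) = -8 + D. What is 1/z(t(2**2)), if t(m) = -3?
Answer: -1/11 ≈ -0.090909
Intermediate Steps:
1/z(t(2**2)) = 1/(-8 - 3) = 1/(-11) = -1/11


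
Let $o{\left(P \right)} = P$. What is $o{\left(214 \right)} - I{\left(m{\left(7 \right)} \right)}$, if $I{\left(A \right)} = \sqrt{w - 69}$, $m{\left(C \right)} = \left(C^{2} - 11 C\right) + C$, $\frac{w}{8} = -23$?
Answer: $214 - i \sqrt{253} \approx 214.0 - 15.906 i$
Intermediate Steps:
$w = -184$ ($w = 8 \left(-23\right) = -184$)
$m{\left(C \right)} = C^{2} - 10 C$
$I{\left(A \right)} = i \sqrt{253}$ ($I{\left(A \right)} = \sqrt{-184 - 69} = \sqrt{-253} = i \sqrt{253}$)
$o{\left(214 \right)} - I{\left(m{\left(7 \right)} \right)} = 214 - i \sqrt{253}$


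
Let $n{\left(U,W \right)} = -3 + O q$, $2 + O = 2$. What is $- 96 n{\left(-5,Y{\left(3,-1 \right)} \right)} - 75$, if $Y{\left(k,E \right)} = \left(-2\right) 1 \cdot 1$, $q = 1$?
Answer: $213$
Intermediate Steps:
$O = 0$ ($O = -2 + 2 = 0$)
$Y{\left(k,E \right)} = -2$ ($Y{\left(k,E \right)} = \left(-2\right) 1 = -2$)
$n{\left(U,W \right)} = -3$ ($n{\left(U,W \right)} = -3 + 0 \cdot 1 = -3 + 0 = -3$)
$- 96 n{\left(-5,Y{\left(3,-1 \right)} \right)} - 75 = \left(-96\right) \left(-3\right) - 75 = 288 - 75 = 213$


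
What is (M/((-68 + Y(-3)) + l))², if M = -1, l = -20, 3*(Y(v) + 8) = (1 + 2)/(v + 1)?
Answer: 4/37249 ≈ 0.00010739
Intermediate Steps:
Y(v) = -8 + 1/(1 + v) (Y(v) = -8 + ((1 + 2)/(v + 1))/3 = -8 + (3/(1 + v))/3 = -8 + 1/(1 + v))
(M/((-68 + Y(-3)) + l))² = (-1/((-68 + (-7 - 8*(-3))/(1 - 3)) - 20))² = (-1/((-68 + (-7 + 24)/(-2)) - 20))² = (-1/((-68 - ½*17) - 20))² = (-1/((-68 - 17/2) - 20))² = (-1/(-153/2 - 20))² = (-1/(-193/2))² = (-2/193*(-1))² = (2/193)² = 4/37249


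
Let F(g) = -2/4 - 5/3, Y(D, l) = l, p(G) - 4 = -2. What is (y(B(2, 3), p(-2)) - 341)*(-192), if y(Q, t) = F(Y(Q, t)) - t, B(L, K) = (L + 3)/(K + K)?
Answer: 66272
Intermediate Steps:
p(G) = 2 (p(G) = 4 - 2 = 2)
F(g) = -13/6 (F(g) = -2*1/4 - 5*1/3 = -1/2 - 5/3 = -13/6)
B(L, K) = (3 + L)/(2*K) (B(L, K) = (3 + L)/((2*K)) = (3 + L)*(1/(2*K)) = (3 + L)/(2*K))
y(Q, t) = -13/6 - t
(y(B(2, 3), p(-2)) - 341)*(-192) = ((-13/6 - 1*2) - 341)*(-192) = ((-13/6 - 2) - 341)*(-192) = (-25/6 - 341)*(-192) = -2071/6*(-192) = 66272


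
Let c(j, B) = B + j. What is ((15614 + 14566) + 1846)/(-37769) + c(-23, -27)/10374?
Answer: -167063087/195907803 ≈ -0.85276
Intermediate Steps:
((15614 + 14566) + 1846)/(-37769) + c(-23, -27)/10374 = ((15614 + 14566) + 1846)/(-37769) + (-27 - 23)/10374 = (30180 + 1846)*(-1/37769) - 50*1/10374 = 32026*(-1/37769) - 25/5187 = -32026/37769 - 25/5187 = -167063087/195907803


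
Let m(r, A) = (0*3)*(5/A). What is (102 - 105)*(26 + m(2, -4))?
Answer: -78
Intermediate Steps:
m(r, A) = 0 (m(r, A) = 0*(5/A) = 0)
(102 - 105)*(26 + m(2, -4)) = (102 - 105)*(26 + 0) = -3*26 = -78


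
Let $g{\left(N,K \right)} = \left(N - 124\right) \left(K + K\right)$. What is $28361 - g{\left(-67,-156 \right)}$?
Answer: $-31231$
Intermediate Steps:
$g{\left(N,K \right)} = 2 K \left(-124 + N\right)$ ($g{\left(N,K \right)} = \left(-124 + N\right) 2 K = 2 K \left(-124 + N\right)$)
$28361 - g{\left(-67,-156 \right)} = 28361 - 2 \left(-156\right) \left(-124 - 67\right) = 28361 - 2 \left(-156\right) \left(-191\right) = 28361 - 59592 = -31231$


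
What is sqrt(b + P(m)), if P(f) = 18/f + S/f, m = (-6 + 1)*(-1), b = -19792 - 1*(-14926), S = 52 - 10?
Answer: I*sqrt(4854) ≈ 69.671*I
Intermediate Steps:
S = 42
b = -4866 (b = -19792 + 14926 = -4866)
m = 5 (m = -5*(-1) = 5)
P(f) = 60/f (P(f) = 18/f + 42/f = 60/f)
sqrt(b + P(m)) = sqrt(-4866 + 60/5) = sqrt(-4866 + 60*(1/5)) = sqrt(-4866 + 12) = sqrt(-4854) = I*sqrt(4854)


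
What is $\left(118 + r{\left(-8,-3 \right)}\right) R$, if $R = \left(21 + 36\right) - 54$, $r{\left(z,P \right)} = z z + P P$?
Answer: $573$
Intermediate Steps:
$r{\left(z,P \right)} = P^{2} + z^{2}$ ($r{\left(z,P \right)} = z^{2} + P^{2} = P^{2} + z^{2}$)
$R = 3$ ($R = 57 - 54 = 3$)
$\left(118 + r{\left(-8,-3 \right)}\right) R = \left(118 + \left(\left(-3\right)^{2} + \left(-8\right)^{2}\right)\right) 3 = \left(118 + \left(9 + 64\right)\right) 3 = \left(118 + 73\right) 3 = 191 \cdot 3 = 573$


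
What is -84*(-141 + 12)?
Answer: 10836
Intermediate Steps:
-84*(-141 + 12) = -84*(-129) = 10836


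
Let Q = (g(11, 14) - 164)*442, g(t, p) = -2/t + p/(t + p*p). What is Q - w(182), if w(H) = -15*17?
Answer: -164589461/2277 ≈ -72284.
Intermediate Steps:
w(H) = -255
g(t, p) = -2/t + p/(t + p**2)
Q = -165170096/2277 (Q = ((-2*11 - 2*14**2 + 14*11)/(11*(11 + 14**2)) - 164)*442 = ((-22 - 2*196 + 154)/(11*(11 + 196)) - 164)*442 = ((1/11)*(-22 - 392 + 154)/207 - 164)*442 = ((1/11)*(1/207)*(-260) - 164)*442 = (-260/2277 - 164)*442 = -373688/2277*442 = -165170096/2277 ≈ -72539.)
Q - w(182) = -165170096/2277 - 1*(-255) = -165170096/2277 + 255 = -164589461/2277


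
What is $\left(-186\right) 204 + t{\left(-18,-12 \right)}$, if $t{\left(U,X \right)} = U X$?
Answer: $-37728$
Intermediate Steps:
$\left(-186\right) 204 + t{\left(-18,-12 \right)} = \left(-186\right) 204 - -216 = -37944 + 216 = -37728$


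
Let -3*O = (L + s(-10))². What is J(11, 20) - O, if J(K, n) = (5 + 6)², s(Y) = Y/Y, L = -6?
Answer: 388/3 ≈ 129.33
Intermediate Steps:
s(Y) = 1
J(K, n) = 121 (J(K, n) = 11² = 121)
O = -25/3 (O = -(-6 + 1)²/3 = -⅓*(-5)² = -⅓*25 = -25/3 ≈ -8.3333)
J(11, 20) - O = 121 - 1*(-25/3) = 121 + 25/3 = 388/3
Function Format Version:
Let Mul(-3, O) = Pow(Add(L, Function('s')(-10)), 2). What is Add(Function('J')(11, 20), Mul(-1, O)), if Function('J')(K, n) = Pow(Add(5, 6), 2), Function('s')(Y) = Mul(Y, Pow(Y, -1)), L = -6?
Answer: Rational(388, 3) ≈ 129.33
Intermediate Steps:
Function('s')(Y) = 1
Function('J')(K, n) = 121 (Function('J')(K, n) = Pow(11, 2) = 121)
O = Rational(-25, 3) (O = Mul(Rational(-1, 3), Pow(Add(-6, 1), 2)) = Mul(Rational(-1, 3), Pow(-5, 2)) = Mul(Rational(-1, 3), 25) = Rational(-25, 3) ≈ -8.3333)
Add(Function('J')(11, 20), Mul(-1, O)) = Add(121, Mul(-1, Rational(-25, 3))) = Add(121, Rational(25, 3)) = Rational(388, 3)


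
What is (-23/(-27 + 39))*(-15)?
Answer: 115/4 ≈ 28.750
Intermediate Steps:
(-23/(-27 + 39))*(-15) = (-23/12)*(-15) = ((1/12)*(-23))*(-15) = -23/12*(-15) = 115/4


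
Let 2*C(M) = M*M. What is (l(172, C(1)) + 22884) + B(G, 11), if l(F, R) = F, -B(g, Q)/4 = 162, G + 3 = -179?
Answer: 22408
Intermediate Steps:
G = -182 (G = -3 - 179 = -182)
C(M) = M²/2 (C(M) = (M*M)/2 = M²/2)
B(g, Q) = -648 (B(g, Q) = -4*162 = -648)
(l(172, C(1)) + 22884) + B(G, 11) = (172 + 22884) - 648 = 23056 - 648 = 22408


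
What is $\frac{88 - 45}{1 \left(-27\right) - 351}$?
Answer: $- \frac{43}{378} \approx -0.11376$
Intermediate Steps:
$\frac{88 - 45}{1 \left(-27\right) - 351} = \frac{43}{-27 - 351} = \frac{43}{-378} = 43 \left(- \frac{1}{378}\right) = - \frac{43}{378}$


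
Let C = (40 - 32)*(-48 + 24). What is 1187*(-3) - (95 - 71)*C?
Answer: 1047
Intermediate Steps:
C = -192 (C = 8*(-24) = -192)
1187*(-3) - (95 - 71)*C = 1187*(-3) - (95 - 71)*(-192) = -3561 - 24*(-192) = -3561 - 1*(-4608) = -3561 + 4608 = 1047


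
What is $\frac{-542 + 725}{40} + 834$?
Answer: $\frac{33543}{40} \approx 838.58$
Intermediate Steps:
$\frac{-542 + 725}{40} + 834 = 183 \cdot \frac{1}{40} + 834 = \frac{183}{40} + 834 = \frac{33543}{40}$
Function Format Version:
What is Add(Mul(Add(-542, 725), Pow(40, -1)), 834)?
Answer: Rational(33543, 40) ≈ 838.58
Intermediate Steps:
Add(Mul(Add(-542, 725), Pow(40, -1)), 834) = Add(Mul(183, Rational(1, 40)), 834) = Add(Rational(183, 40), 834) = Rational(33543, 40)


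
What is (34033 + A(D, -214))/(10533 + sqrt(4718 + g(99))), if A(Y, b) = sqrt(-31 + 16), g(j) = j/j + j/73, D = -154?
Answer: (34033 + I*sqrt(15))/(10533 + sqrt(25154778)/73) ≈ 3.2101 + 0.00036532*I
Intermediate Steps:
g(j) = 1 + j/73 (g(j) = 1 + j*(1/73) = 1 + j/73)
A(Y, b) = I*sqrt(15) (A(Y, b) = sqrt(-15) = I*sqrt(15))
(34033 + A(D, -214))/(10533 + sqrt(4718 + g(99))) = (34033 + I*sqrt(15))/(10533 + sqrt(4718 + (1 + (1/73)*99))) = (34033 + I*sqrt(15))/(10533 + sqrt(4718 + (1 + 99/73))) = (34033 + I*sqrt(15))/(10533 + sqrt(4718 + 172/73)) = (34033 + I*sqrt(15))/(10533 + sqrt(344586/73)) = (34033 + I*sqrt(15))/(10533 + sqrt(25154778)/73)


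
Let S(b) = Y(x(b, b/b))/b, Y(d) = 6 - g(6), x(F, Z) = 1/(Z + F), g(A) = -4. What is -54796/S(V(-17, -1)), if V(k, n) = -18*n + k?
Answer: -27398/5 ≈ -5479.6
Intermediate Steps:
x(F, Z) = 1/(F + Z)
Y(d) = 10 (Y(d) = 6 - 1*(-4) = 6 + 4 = 10)
V(k, n) = k - 18*n
S(b) = 10/b
-54796/S(V(-17, -1)) = -54796/(10/(-17 - 18*(-1))) = -54796/(10/(-17 + 18)) = -54796/(10/1) = -54796/(10*1) = -54796/10 = -54796*1/10 = -27398/5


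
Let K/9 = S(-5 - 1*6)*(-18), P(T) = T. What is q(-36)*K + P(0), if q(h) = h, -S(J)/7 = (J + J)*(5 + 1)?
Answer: 5388768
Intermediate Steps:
S(J) = -84*J (S(J) = -7*(J + J)*(5 + 1) = -7*2*J*6 = -84*J)
K = -149688 (K = 9*(-84*(-5 - 1*6)*(-18)) = 9*(-84*(-5 - 6)*(-18)) = 9*(-84*(-11)*(-18)) = 9*(924*(-18)) = 9*(-16632) = -149688)
q(-36)*K + P(0) = -36*(-149688) + 0 = 5388768 + 0 = 5388768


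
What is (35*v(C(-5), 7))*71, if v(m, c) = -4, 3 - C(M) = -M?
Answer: -9940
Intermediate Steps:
C(M) = 3 + M (C(M) = 3 - (-1)*M = 3 + M)
(35*v(C(-5), 7))*71 = (35*(-4))*71 = -140*71 = -9940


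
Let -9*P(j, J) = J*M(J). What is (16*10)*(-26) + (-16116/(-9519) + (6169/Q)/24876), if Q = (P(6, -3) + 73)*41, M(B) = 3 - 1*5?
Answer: -31399866324205/7551118092 ≈ -4158.3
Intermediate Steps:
M(B) = -2 (M(B) = 3 - 5 = -2)
P(j, J) = 2*J/9 (P(j, J) = -J*(-2)/9 = -(-2)*J/9 = 2*J/9)
Q = 8897/3 (Q = ((2/9)*(-3) + 73)*41 = (-⅔ + 73)*41 = (217/3)*41 = 8897/3 ≈ 2965.7)
(16*10)*(-26) + (-16116/(-9519) + (6169/Q)/24876) = (16*10)*(-26) + (-16116/(-9519) + (6169/(8897/3))/24876) = 160*(-26) + (-16116*(-1/9519) + (6169*(3/8897))*(1/24876)) = -4160 + (5372/3173 + (597/287)*(1/24876)) = -4160 + (5372/3173 + 199/2379804) = -4160 + 12784938515/7551118092 = -31399866324205/7551118092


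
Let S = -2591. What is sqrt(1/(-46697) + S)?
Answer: 2*I*sqrt(28826326846)/6671 ≈ 50.902*I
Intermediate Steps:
sqrt(1/(-46697) + S) = sqrt(1/(-46697) - 2591) = sqrt(-1/46697 - 2591) = sqrt(-120991928/46697) = 2*I*sqrt(28826326846)/6671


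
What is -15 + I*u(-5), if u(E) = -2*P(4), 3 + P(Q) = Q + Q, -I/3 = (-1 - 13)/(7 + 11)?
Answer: -115/3 ≈ -38.333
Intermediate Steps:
I = 7/3 (I = -3*(-1 - 13)/(7 + 11) = -(-42)/18 = -3*(-7/9) = 7/3 ≈ 2.3333)
P(Q) = -3 + 2*Q (P(Q) = -3 + (Q + Q) = -3 + 2*Q)
u(E) = -10 (u(E) = -2*(-3 + 2*4) = -2*(-3 + 8) = -2*5 = -10)
-15 + I*u(-5) = -15 + (7/3)*(-10) = -15 - 70/3 = -115/3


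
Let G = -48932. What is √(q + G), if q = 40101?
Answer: I*√8831 ≈ 93.973*I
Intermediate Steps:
√(q + G) = √(40101 - 48932) = √(-8831) = I*√8831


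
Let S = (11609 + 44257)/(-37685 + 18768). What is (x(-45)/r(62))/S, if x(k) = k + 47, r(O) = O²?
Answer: -18917/107374452 ≈ -0.00017618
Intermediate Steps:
x(k) = 47 + k
S = -55866/18917 (S = 55866/(-18917) = 55866*(-1/18917) = -55866/18917 ≈ -2.9532)
(x(-45)/r(62))/S = ((47 - 45)/(62²))/(-55866/18917) = (2/3844)*(-18917/55866) = (2*(1/3844))*(-18917/55866) = (1/1922)*(-18917/55866) = -18917/107374452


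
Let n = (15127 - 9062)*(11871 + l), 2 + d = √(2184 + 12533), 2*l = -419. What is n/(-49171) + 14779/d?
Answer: -2078305835599/1446905846 + 14779*√14717/14713 ≈ -1314.5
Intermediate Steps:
l = -419/2 (l = (½)*(-419) = -419/2 ≈ -209.50)
d = -2 + √14717 (d = -2 + √(2184 + 12533) = -2 + √14717 ≈ 119.31)
n = 141453995/2 (n = (15127 - 9062)*(11871 - 419/2) = 6065*(23323/2) = 141453995/2 ≈ 7.0727e+7)
n/(-49171) + 14779/d = (141453995/2)/(-49171) + 14779/(-2 + √14717) = (141453995/2)*(-1/49171) + 14779/(-2 + √14717) = -141453995/98342 + 14779/(-2 + √14717)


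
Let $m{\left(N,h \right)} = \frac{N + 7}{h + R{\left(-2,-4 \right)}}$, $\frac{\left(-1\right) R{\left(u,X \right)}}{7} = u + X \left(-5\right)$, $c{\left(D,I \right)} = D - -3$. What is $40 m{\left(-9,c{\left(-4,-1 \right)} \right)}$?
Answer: $\frac{80}{127} \approx 0.62992$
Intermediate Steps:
$c{\left(D,I \right)} = 3 + D$ ($c{\left(D,I \right)} = D + 3 = 3 + D$)
$R{\left(u,X \right)} = - 7 u + 35 X$ ($R{\left(u,X \right)} = - 7 \left(u + X \left(-5\right)\right) = - 7 \left(u - 5 X\right) = - 7 u + 35 X$)
$m{\left(N,h \right)} = \frac{7 + N}{-126 + h}$ ($m{\left(N,h \right)} = \frac{N + 7}{h + \left(\left(-7\right) \left(-2\right) + 35 \left(-4\right)\right)} = \frac{7 + N}{h + \left(14 - 140\right)} = \frac{7 + N}{h - 126} = \frac{7 + N}{-126 + h}$)
$40 m{\left(-9,c{\left(-4,-1 \right)} \right)} = 40 \frac{7 - 9}{-126 + \left(3 - 4\right)} = 40 \frac{1}{-126 - 1} \left(-2\right) = 40 \frac{1}{-127} \left(-2\right) = 40 \left(\left(- \frac{1}{127}\right) \left(-2\right)\right) = 40 \cdot \frac{2}{127} = \frac{80}{127}$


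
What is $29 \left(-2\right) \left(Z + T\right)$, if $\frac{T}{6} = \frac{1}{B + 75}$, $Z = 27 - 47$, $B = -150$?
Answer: $\frac{29116}{25} \approx 1164.6$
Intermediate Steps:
$Z = -20$ ($Z = 27 - 47 = -20$)
$T = - \frac{2}{25}$ ($T = \frac{6}{-150 + 75} = \frac{6}{-75} = 6 \left(- \frac{1}{75}\right) = - \frac{2}{25} \approx -0.08$)
$29 \left(-2\right) \left(Z + T\right) = 29 \left(-2\right) \left(-20 - \frac{2}{25}\right) = \left(-58\right) \left(- \frac{502}{25}\right) = \frac{29116}{25}$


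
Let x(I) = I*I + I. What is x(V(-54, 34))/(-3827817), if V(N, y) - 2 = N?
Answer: -884/1275939 ≈ -0.00069282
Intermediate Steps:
V(N, y) = 2 + N
x(I) = I + I² (x(I) = I² + I = I + I²)
x(V(-54, 34))/(-3827817) = ((2 - 54)*(1 + (2 - 54)))/(-3827817) = -52*(1 - 52)*(-1/3827817) = -52*(-51)*(-1/3827817) = 2652*(-1/3827817) = -884/1275939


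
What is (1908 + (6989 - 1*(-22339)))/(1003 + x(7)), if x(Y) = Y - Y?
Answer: 31236/1003 ≈ 31.143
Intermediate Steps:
x(Y) = 0
(1908 + (6989 - 1*(-22339)))/(1003 + x(7)) = (1908 + (6989 - 1*(-22339)))/(1003 + 0) = (1908 + (6989 + 22339))/1003 = (1908 + 29328)*(1/1003) = 31236*(1/1003) = 31236/1003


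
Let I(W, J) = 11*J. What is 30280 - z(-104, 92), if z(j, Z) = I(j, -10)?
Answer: 30390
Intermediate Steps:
z(j, Z) = -110 (z(j, Z) = 11*(-10) = -110)
30280 - z(-104, 92) = 30280 - 1*(-110) = 30280 + 110 = 30390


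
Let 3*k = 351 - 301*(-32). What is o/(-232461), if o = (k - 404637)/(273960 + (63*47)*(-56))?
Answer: 150491/9427223394 ≈ 1.5963e-5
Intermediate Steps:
k = 9983/3 (k = (351 - 301*(-32))/3 = (351 + 9632)/3 = (1/3)*9983 = 9983/3 ≈ 3327.7)
o = -150491/40554 (o = (9983/3 - 404637)/(273960 + (63*47)*(-56)) = -1203928/(3*(273960 + 2961*(-56))) = -1203928/(3*(273960 - 165816)) = -1203928/3/108144 = -1203928/3*1/108144 = -150491/40554 ≈ -3.7109)
o/(-232461) = -150491/40554/(-232461) = -150491/40554*(-1/232461) = 150491/9427223394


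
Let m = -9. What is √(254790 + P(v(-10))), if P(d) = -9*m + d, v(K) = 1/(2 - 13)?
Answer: 2*√7709845/11 ≈ 504.85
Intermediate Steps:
v(K) = -1/11 (v(K) = 1/(-11) = -1/11)
P(d) = 81 + d (P(d) = -9*(-9) + d = 81 + d)
√(254790 + P(v(-10))) = √(254790 + (81 - 1/11)) = √(254790 + 890/11) = √(2803580/11) = 2*√7709845/11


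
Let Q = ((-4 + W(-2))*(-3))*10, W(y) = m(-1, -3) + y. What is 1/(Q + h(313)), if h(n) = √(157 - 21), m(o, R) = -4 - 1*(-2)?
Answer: 30/7183 - √34/28732 ≈ 0.0039736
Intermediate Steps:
m(o, R) = -2 (m(o, R) = -4 + 2 = -2)
W(y) = -2 + y
h(n) = 2*√34 (h(n) = √136 = 2*√34)
Q = 240 (Q = ((-4 + (-2 - 2))*(-3))*10 = ((-4 - 4)*(-3))*10 = -8*(-3)*10 = 24*10 = 240)
1/(Q + h(313)) = 1/(240 + 2*√34)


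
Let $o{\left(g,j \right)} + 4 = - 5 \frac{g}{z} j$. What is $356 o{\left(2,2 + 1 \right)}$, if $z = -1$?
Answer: $9256$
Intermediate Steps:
$o{\left(g,j \right)} = -4 + 5 g j$ ($o{\left(g,j \right)} = -4 + - 5 \frac{g}{-1} j = -4 + - 5 g \left(-1\right) j = -4 + - 5 \left(- g\right) j = -4 + 5 g j$)
$356 o{\left(2,2 + 1 \right)} = 356 \left(-4 + 5 \cdot 2 \left(2 + 1\right)\right) = 356 \left(-4 + 5 \cdot 2 \cdot 3\right) = 356 \left(-4 + 30\right) = 356 \cdot 26 = 9256$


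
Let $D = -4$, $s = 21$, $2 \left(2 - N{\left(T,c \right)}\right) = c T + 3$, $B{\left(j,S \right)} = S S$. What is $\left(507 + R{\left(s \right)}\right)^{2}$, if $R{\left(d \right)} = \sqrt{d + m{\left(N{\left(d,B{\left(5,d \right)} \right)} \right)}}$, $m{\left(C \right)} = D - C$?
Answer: $\left(507 + \sqrt{4647}\right)^{2} \approx 3.3082 \cdot 10^{5}$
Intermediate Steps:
$B{\left(j,S \right)} = S^{2}$
$N{\left(T,c \right)} = \frac{1}{2} - \frac{T c}{2}$ ($N{\left(T,c \right)} = 2 - \frac{c T + 3}{2} = 2 - \frac{T c + 3}{2} = 2 - \frac{3 + T c}{2} = 2 - \left(\frac{3}{2} + \frac{T c}{2}\right) = \frac{1}{2} - \frac{T c}{2}$)
$m{\left(C \right)} = -4 - C$
$R{\left(d \right)} = \sqrt{- \frac{9}{2} + d + \frac{d^{3}}{2}}$ ($R{\left(d \right)} = \sqrt{d - \left(\frac{9}{2} - \frac{d d^{2}}{2}\right)} = \sqrt{d - \left(\frac{9}{2} - \frac{d^{3}}{2}\right)} = \sqrt{d + \left(-4 + \left(- \frac{1}{2} + \frac{d^{3}}{2}\right)\right)} = \sqrt{d + \left(- \frac{9}{2} + \frac{d^{3}}{2}\right)} = \sqrt{- \frac{9}{2} + d + \frac{d^{3}}{2}}$)
$\left(507 + R{\left(s \right)}\right)^{2} = \left(507 + \frac{\sqrt{-18 + 2 \cdot 21^{3} + 4 \cdot 21}}{2}\right)^{2} = \left(507 + \frac{\sqrt{-18 + 2 \cdot 9261 + 84}}{2}\right)^{2} = \left(507 + \frac{\sqrt{-18 + 18522 + 84}}{2}\right)^{2} = \left(507 + \frac{\sqrt{18588}}{2}\right)^{2} = \left(507 + \frac{2 \sqrt{4647}}{2}\right)^{2} = \left(507 + \sqrt{4647}\right)^{2}$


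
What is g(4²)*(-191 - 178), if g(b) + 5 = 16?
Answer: -4059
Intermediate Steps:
g(b) = 11 (g(b) = -5 + 16 = 11)
g(4²)*(-191 - 178) = 11*(-191 - 178) = 11*(-369) = -4059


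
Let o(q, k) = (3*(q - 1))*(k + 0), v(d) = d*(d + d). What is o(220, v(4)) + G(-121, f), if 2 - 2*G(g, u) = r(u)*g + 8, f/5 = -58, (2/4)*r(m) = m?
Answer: -14069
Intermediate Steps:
v(d) = 2*d² (v(d) = d*(2*d) = 2*d²)
r(m) = 2*m
o(q, k) = k*(-3 + 3*q) (o(q, k) = (3*(-1 + q))*k = (-3 + 3*q)*k = k*(-3 + 3*q))
f = -290 (f = 5*(-58) = -290)
G(g, u) = -3 - g*u (G(g, u) = 1 - ((2*u)*g + 8)/2 = 1 - (2*g*u + 8)/2 = 1 - (8 + 2*g*u)/2 = 1 + (-4 - g*u) = -3 - g*u)
o(220, v(4)) + G(-121, f) = 3*(2*4²)*(-1 + 220) + (-3 - 1*(-121)*(-290)) = 3*(2*16)*219 + (-3 - 35090) = 3*32*219 - 35093 = 21024 - 35093 = -14069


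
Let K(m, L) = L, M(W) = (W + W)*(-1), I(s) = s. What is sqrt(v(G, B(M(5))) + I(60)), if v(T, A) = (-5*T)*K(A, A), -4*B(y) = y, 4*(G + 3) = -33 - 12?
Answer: sqrt(3810)/4 ≈ 15.431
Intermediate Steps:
G = -57/4 (G = -3 + (-33 - 12)/4 = -3 + (1/4)*(-45) = -3 - 45/4 = -57/4 ≈ -14.250)
M(W) = -2*W (M(W) = (2*W)*(-1) = -2*W)
B(y) = -y/4
v(T, A) = -5*A*T (v(T, A) = (-5*T)*A = -5*A*T)
sqrt(v(G, B(M(5))) + I(60)) = sqrt(-5*(-(-1)*5/2)*(-57/4) + 60) = sqrt(-5*(-1/4*(-10))*(-57/4) + 60) = sqrt(-5*5/2*(-57/4) + 60) = sqrt(1425/8 + 60) = sqrt(1905/8) = sqrt(3810)/4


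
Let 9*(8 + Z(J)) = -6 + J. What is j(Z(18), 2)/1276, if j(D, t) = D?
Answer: -5/957 ≈ -0.0052247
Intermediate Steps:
Z(J) = -26/3 + J/9 (Z(J) = -8 + (-6 + J)/9 = -8 + (-⅔ + J/9) = -26/3 + J/9)
j(Z(18), 2)/1276 = (-26/3 + (⅑)*18)/1276 = (-26/3 + 2)*(1/1276) = -20/3*1/1276 = -5/957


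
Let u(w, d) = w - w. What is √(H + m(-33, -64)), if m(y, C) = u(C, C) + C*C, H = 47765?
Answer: √51861 ≈ 227.73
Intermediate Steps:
u(w, d) = 0
m(y, C) = C² (m(y, C) = 0 + C*C = 0 + C² = C²)
√(H + m(-33, -64)) = √(47765 + (-64)²) = √(47765 + 4096) = √51861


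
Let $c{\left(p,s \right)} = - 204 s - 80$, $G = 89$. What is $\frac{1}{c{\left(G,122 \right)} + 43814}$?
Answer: $\frac{1}{18846} \approx 5.3062 \cdot 10^{-5}$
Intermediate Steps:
$c{\left(p,s \right)} = -80 - 204 s$
$\frac{1}{c{\left(G,122 \right)} + 43814} = \frac{1}{\left(-80 - 24888\right) + 43814} = \frac{1}{-24968 + 43814} = \frac{1}{18846}$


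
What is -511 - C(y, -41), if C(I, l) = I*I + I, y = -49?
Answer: -2863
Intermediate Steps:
C(I, l) = I + I² (C(I, l) = I² + I = I + I²)
-511 - C(y, -41) = -511 - (-49)*(1 - 49) = -511 - (-49)*(-48) = -511 - 1*2352 = -511 - 2352 = -2863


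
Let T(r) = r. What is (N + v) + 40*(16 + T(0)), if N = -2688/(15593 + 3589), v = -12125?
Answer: -36717993/3197 ≈ -11485.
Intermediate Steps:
N = -448/3197 (N = -2688/19182 = -2688*1/19182 = -448/3197 ≈ -0.14013)
(N + v) + 40*(16 + T(0)) = (-448/3197 - 12125) + 40*(16 + 0) = -38764073/3197 + 40*16 = -38764073/3197 + 640 = -36717993/3197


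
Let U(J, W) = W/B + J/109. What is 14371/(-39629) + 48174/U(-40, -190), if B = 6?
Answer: -624422131067/415113775 ≈ -1504.2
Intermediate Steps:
U(J, W) = W/6 + J/109
14371/(-39629) + 48174/U(-40, -190) = 14371/(-39629) + 48174/((⅙)*(-190) + (1/109)*(-40)) = 14371*(-1/39629) + 48174/(-95/3 - 40/109) = -14371/39629 + 48174/(-10475/327) = -14371/39629 + 48174*(-327/10475) = -14371/39629 - 15752898/10475 = -624422131067/415113775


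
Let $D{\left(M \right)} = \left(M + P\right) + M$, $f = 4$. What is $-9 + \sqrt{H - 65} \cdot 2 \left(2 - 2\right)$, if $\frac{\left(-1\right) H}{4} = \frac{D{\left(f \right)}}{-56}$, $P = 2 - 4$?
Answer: $-9$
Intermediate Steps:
$P = -2$ ($P = 2 - 4 = -2$)
$D{\left(M \right)} = -2 + 2 M$ ($D{\left(M \right)} = \left(M - 2\right) + M = \left(-2 + M\right) + M = -2 + 2 M$)
$H = \frac{3}{7}$ ($H = - 4 \frac{-2 + 2 \cdot 4}{-56} = - 4 \left(-2 + 8\right) \left(- \frac{1}{56}\right) = - 4 \cdot 6 \left(- \frac{1}{56}\right) = \left(-4\right) \left(- \frac{3}{28}\right) = \frac{3}{7} \approx 0.42857$)
$-9 + \sqrt{H - 65} \cdot 2 \left(2 - 2\right) = -9 + \sqrt{\frac{3}{7} - 65} \cdot 2 \left(2 - 2\right) = -9 + \sqrt{- \frac{452}{7}} \cdot 2 \cdot 0 = -9 + \frac{2 i \sqrt{791}}{7} \cdot 0 = -9 + 0 = -9$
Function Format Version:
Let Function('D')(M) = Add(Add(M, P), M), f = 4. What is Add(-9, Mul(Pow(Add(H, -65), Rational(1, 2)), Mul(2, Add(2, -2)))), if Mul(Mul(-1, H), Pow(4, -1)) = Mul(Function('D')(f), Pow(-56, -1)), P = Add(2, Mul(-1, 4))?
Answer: -9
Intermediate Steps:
P = -2 (P = Add(2, -4) = -2)
Function('D')(M) = Add(-2, Mul(2, M)) (Function('D')(M) = Add(Add(M, -2), M) = Add(Add(-2, M), M) = Add(-2, Mul(2, M)))
H = Rational(3, 7) (H = Mul(-4, Mul(Add(-2, Mul(2, 4)), Pow(-56, -1))) = Mul(-4, Mul(Add(-2, 8), Rational(-1, 56))) = Mul(-4, Mul(6, Rational(-1, 56))) = Mul(-4, Rational(-3, 28)) = Rational(3, 7) ≈ 0.42857)
Add(-9, Mul(Pow(Add(H, -65), Rational(1, 2)), Mul(2, Add(2, -2)))) = Add(-9, Mul(Pow(Add(Rational(3, 7), -65), Rational(1, 2)), Mul(2, Add(2, -2)))) = Add(-9, Mul(Pow(Rational(-452, 7), Rational(1, 2)), Mul(2, 0))) = Add(-9, Mul(Mul(Rational(2, 7), I, Pow(791, Rational(1, 2))), 0)) = Add(-9, 0) = -9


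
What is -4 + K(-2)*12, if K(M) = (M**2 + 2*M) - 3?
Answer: -40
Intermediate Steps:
K(M) = -3 + M**2 + 2*M
-4 + K(-2)*12 = -4 + (-3 + (-2)**2 + 2*(-2))*12 = -4 + (-3 + 4 - 4)*12 = -4 - 3*12 = -4 - 36 = -40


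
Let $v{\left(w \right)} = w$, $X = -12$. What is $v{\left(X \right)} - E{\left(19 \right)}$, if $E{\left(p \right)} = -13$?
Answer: $1$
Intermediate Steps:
$v{\left(X \right)} - E{\left(19 \right)} = -12 - -13 = -12 + 13 = 1$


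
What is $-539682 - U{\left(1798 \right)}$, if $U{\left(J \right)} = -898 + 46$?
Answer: $-538830$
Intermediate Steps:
$U{\left(J \right)} = -852$
$-539682 - U{\left(1798 \right)} = -539682 - -852 = -539682 + 852 = -538830$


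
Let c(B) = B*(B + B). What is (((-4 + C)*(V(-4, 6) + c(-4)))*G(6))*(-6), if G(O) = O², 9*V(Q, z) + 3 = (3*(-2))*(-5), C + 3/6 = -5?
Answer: 71820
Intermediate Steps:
C = -11/2 (C = -½ - 5 = -11/2 ≈ -5.5000)
c(B) = 2*B² (c(B) = B*(2*B) = 2*B²)
V(Q, z) = 3 (V(Q, z) = -⅓ + ((3*(-2))*(-5))/9 = -⅓ + (-6*(-5))/9 = -⅓ + (⅑)*30 = -⅓ + 10/3 = 3)
(((-4 + C)*(V(-4, 6) + c(-4)))*G(6))*(-6) = (((-4 - 11/2)*(3 + 2*(-4)²))*6²)*(-6) = (-19*(3 + 2*16)/2*36)*(-6) = (-19*(3 + 32)/2*36)*(-6) = (-19/2*35*36)*(-6) = -665/2*36*(-6) = -11970*(-6) = 71820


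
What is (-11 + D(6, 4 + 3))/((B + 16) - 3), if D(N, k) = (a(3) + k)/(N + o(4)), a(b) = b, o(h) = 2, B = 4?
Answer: -39/68 ≈ -0.57353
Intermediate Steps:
D(N, k) = (3 + k)/(2 + N) (D(N, k) = (3 + k)/(N + 2) = (3 + k)/(2 + N))
(-11 + D(6, 4 + 3))/((B + 16) - 3) = (-11 + (3 + (4 + 3))/(2 + 6))/((4 + 16) - 3) = (-11 + (3 + 7)/8)/(20 - 3) = (-11 + (⅛)*10)/17 = (-11 + 5/4)/17 = (1/17)*(-39/4) = -39/68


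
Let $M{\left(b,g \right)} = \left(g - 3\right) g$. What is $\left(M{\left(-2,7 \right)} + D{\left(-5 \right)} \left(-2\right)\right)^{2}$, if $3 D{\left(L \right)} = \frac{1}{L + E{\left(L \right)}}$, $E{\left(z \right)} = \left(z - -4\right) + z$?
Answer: $\frac{857476}{1089} \approx 787.4$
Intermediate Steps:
$M{\left(b,g \right)} = g \left(-3 + g\right)$ ($M{\left(b,g \right)} = \left(-3 + g\right) g = g \left(-3 + g\right)$)
$E{\left(z \right)} = 4 + 2 z$ ($E{\left(z \right)} = \left(z + 4\right) + z = \left(4 + z\right) + z = 4 + 2 z$)
$D{\left(L \right)} = \frac{1}{3 \left(4 + 3 L\right)}$ ($D{\left(L \right)} = \frac{1}{3 \left(L + \left(4 + 2 L\right)\right)} = \frac{1}{3 \left(4 + 3 L\right)}$)
$\left(M{\left(-2,7 \right)} + D{\left(-5 \right)} \left(-2\right)\right)^{2} = \left(7 \left(-3 + 7\right) + \frac{1}{3 \left(4 + 3 \left(-5\right)\right)} \left(-2\right)\right)^{2} = \left(7 \cdot 4 + \frac{1}{3 \left(4 - 15\right)} \left(-2\right)\right)^{2} = \left(28 + \frac{1}{3 \left(-11\right)} \left(-2\right)\right)^{2} = \left(28 + \frac{1}{3} \left(- \frac{1}{11}\right) \left(-2\right)\right)^{2} = \left(28 - - \frac{2}{33}\right)^{2} = \left(28 + \frac{2}{33}\right)^{2} = \left(\frac{926}{33}\right)^{2} = \frac{857476}{1089}$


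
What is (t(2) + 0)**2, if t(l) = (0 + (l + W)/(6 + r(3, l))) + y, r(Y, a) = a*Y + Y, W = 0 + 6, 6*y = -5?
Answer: 9/100 ≈ 0.090000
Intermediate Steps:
y = -5/6 (y = (1/6)*(-5) = -5/6 ≈ -0.83333)
W = 6
r(Y, a) = Y + Y*a (r(Y, a) = Y*a + Y = Y + Y*a)
t(l) = -5/6 + (6 + l)/(9 + 3*l) (t(l) = (0 + (l + 6)/(6 + 3*(1 + l))) - 5/6 = (0 + (6 + l)/(6 + (3 + 3*l))) - 5/6 = (0 + (6 + l)/(9 + 3*l)) - 5/6 = (6 + l)/(9 + 3*l) - 5/6 = -5/6 + (6 + l)/(9 + 3*l))
(t(2) + 0)**2 = ((-1 - 1*2)/(2*(3 + 2)) + 0)**2 = ((1/2)*(-1 - 2)/5 + 0)**2 = ((1/2)*(1/5)*(-3) + 0)**2 = (-3/10 + 0)**2 = (-3/10)**2 = 9/100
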